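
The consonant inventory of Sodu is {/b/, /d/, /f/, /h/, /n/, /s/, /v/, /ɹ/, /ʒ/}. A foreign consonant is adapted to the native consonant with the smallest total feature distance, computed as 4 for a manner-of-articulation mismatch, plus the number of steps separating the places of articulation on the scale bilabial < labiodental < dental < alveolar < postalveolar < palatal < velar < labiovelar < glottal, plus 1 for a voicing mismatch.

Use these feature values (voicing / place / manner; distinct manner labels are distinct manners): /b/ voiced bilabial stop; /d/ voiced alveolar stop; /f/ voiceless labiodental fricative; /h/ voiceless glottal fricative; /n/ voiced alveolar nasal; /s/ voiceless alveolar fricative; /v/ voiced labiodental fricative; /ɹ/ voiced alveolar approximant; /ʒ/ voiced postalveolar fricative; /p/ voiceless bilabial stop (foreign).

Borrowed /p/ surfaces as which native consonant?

b

/b/ is closest: same manner (stop), place distance 0 (bilabial→bilabial), voicing differs (+1); total 1. Next closest is /d/ at distance 4.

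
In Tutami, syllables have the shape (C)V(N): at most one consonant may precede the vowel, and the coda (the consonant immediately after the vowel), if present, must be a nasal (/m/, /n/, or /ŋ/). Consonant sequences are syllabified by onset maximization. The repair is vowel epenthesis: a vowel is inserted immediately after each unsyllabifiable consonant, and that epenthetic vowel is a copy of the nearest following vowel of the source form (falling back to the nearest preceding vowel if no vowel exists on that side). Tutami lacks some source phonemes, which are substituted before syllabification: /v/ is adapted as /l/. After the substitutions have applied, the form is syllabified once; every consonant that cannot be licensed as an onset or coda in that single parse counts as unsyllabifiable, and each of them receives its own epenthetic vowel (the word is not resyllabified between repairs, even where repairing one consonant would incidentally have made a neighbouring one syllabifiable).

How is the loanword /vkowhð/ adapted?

lokowohoðo

Substitution: /v/ → /l/, giving /lkowhð/.
Syllabifying with onset maximization leaves /l/, /w/, /h/, /ð/ stranded (only a nasal (/m/, /n/, or /ŋ/) is licensed in coda position; onsets are limited to one consonant).
Each unlicensed consonant becomes the onset of a new syllable: /l/ → /lo/, /w/ → /wo/, /h/ → /ho/, /ð/ → /ðo/.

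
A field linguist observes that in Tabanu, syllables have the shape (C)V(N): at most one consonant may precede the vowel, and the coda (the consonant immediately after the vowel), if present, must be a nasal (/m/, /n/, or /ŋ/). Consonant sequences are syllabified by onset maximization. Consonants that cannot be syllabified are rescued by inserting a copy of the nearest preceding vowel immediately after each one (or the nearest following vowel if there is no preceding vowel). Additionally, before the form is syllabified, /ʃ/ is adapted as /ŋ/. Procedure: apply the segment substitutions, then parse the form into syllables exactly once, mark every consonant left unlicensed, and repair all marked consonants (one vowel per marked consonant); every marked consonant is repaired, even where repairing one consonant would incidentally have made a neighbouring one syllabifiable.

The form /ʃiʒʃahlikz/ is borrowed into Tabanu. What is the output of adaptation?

Substitution: /ʃ/ → /ŋ/, giving /ŋiʒŋahlikz/.
Under (C)V(N), the unsyllabifiable consonants are /ʒ/, /h/, /k/, /z/ (only a nasal (/m/, /n/, or /ŋ/) is licensed in coda position; onsets are limited to one consonant).
Each unlicensed consonant becomes the onset of a new syllable: /ʒ/ → /ʒi/, /h/ → /ha/, /k/ → /ki/, /z/ → /zi/.

ŋiʒiŋahalikizi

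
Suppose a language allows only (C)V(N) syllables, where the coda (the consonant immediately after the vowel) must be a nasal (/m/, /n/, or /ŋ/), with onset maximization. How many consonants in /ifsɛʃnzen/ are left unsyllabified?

3

Under (C)V(N), the unsyllabifiable consonants are /f/, /ʃ/, /n/ (only a nasal (/m/, /n/, or /ŋ/) is licensed in coda position; onsets are limited to one consonant).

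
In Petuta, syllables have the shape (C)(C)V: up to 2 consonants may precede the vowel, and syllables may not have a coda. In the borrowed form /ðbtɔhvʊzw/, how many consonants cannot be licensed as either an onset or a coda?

3

Syllabifying with onset maximization leaves /ð/, /z/, /w/ stranded (no codas are permitted; onsets may contain at most 2 consonants).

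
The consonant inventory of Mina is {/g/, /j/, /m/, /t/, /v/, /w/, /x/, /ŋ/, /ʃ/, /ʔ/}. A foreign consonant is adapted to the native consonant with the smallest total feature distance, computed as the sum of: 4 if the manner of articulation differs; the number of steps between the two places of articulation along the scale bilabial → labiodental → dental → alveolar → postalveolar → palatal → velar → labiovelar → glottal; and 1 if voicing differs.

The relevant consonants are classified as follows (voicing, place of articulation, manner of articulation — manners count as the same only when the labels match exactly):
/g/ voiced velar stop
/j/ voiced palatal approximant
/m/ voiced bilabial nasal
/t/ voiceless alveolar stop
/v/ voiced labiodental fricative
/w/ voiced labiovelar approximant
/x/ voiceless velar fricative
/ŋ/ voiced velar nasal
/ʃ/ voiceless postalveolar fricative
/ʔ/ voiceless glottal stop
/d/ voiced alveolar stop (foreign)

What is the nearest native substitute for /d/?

/t/ is closest: same manner (stop), place distance 0 (alveolar→alveolar), voicing differs (+1); total 1. Next closest is /g/ at distance 3.

t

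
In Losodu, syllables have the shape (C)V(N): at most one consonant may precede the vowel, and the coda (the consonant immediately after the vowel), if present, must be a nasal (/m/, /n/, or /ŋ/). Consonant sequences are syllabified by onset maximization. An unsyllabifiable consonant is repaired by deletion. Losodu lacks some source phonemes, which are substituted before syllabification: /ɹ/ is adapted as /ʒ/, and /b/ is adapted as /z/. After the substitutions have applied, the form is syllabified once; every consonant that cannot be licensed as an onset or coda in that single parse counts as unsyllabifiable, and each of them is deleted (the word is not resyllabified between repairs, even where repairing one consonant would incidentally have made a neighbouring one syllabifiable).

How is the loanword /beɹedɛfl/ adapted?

Substitution: /b/ → /z/, /ɹ/ → /ʒ/, giving /zeʒedɛfl/.
Syllabifying with onset maximization leaves /f/, /l/ stranded (only a nasal (/m/, /n/, or /ŋ/) is licensed in coda position; onsets are limited to one consonant).
Deleting the stranded consonants removes /f/, /l/.

zeʒedɛ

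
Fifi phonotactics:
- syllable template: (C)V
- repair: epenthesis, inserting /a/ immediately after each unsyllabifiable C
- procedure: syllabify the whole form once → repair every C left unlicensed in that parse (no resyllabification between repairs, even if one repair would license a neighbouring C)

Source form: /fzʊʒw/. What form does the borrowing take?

Syllabifying with onset maximization leaves /f/, /ʒ/, /w/ stranded (no codas are permitted; onsets are limited to one consonant).
Inserting the epenthetic vowel yields /f/ → /fa/, /ʒ/ → /ʒa/, /w/ → /wa/.

fazʊʒawa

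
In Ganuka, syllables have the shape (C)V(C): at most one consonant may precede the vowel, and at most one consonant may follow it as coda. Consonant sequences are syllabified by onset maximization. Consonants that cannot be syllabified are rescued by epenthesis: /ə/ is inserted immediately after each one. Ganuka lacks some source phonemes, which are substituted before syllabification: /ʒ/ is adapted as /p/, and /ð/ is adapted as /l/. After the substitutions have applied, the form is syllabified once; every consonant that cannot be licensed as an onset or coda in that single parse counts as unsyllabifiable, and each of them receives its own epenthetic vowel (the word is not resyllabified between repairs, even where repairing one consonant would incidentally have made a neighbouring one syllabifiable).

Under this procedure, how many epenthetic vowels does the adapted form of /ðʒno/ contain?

2

After substitution the input is /lpno/.
The unsyllabifiable consonants are /l/, /p/; each receives one epenthetic vowel.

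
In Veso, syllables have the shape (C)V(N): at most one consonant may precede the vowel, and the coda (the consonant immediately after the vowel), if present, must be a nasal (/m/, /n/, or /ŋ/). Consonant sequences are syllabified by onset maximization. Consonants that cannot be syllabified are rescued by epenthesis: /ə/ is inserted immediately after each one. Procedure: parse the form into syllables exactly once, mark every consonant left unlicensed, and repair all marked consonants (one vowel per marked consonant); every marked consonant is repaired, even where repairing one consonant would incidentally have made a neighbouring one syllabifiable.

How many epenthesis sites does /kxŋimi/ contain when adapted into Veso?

The unsyllabifiable consonants are /k/, /x/; each receives one epenthetic vowel.

2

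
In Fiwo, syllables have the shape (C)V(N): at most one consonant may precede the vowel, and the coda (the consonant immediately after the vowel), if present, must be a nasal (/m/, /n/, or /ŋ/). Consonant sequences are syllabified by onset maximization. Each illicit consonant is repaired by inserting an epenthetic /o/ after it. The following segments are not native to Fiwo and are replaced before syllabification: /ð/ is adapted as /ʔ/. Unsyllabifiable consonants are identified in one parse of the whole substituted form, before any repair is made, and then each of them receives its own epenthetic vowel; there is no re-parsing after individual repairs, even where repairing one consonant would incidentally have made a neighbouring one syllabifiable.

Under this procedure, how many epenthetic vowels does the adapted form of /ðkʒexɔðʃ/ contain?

4

After substitution the input is /ʔkʒexɔʔʃ/.
The unsyllabifiable consonants are /ʔ/, /k/, /ʔ/, /ʃ/; each receives one epenthetic vowel.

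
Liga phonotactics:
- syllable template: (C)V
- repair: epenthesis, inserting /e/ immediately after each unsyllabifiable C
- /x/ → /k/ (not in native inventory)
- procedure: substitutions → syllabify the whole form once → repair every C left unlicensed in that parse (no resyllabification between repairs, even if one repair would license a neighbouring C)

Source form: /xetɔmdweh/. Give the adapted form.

Substitution: /x/ → /k/, giving /ketɔmdweh/.
The consonants /m/, /d/, /h/ cannot be parsed into a legal (C)V syllable (no codas are permitted; onsets are limited to one consonant).
Each unlicensed consonant becomes the onset of a new syllable: /m/ → /me/, /d/ → /de/, /h/ → /he/.

ketɔmedewehe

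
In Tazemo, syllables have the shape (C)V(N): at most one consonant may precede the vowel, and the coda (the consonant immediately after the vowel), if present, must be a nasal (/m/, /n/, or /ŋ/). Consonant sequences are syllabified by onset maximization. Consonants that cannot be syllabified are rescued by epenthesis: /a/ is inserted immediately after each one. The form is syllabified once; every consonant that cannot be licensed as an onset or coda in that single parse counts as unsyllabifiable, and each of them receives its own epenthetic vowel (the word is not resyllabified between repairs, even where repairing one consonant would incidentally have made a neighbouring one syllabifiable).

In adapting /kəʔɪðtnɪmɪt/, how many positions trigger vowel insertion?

3

The unsyllabifiable consonants are /ð/, /t/, /t/; each receives one epenthetic vowel.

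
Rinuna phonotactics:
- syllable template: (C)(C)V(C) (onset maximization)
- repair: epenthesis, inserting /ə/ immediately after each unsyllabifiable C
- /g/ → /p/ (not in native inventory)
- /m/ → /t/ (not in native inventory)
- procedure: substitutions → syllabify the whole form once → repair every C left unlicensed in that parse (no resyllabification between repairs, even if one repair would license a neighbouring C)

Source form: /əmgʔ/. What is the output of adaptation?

ətpəʔə

Substitution: /m/ → /t/, /g/ → /p/, giving /ətpʔ/.
The consonants /p/, /ʔ/ cannot be parsed into a legal (C)(C)V(C) syllable (at most one coda consonant is licensed; onsets may contain at most 2 consonants).
Inserting the epenthetic vowel yields /p/ → /pə/, /ʔ/ → /ʔə/.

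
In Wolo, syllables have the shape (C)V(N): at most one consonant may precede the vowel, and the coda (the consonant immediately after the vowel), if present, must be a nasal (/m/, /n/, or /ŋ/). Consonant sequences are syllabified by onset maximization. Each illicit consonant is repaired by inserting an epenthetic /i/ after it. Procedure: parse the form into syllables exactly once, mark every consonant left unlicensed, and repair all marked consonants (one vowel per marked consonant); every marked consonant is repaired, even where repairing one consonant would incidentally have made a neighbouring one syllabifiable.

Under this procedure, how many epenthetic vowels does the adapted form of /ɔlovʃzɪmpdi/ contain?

3

The unsyllabifiable consonants are /v/, /ʃ/, /p/; each receives one epenthetic vowel.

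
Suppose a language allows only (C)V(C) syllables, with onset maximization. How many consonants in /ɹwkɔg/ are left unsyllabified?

2

Syllabifying with onset maximization leaves /ɹ/, /w/ stranded (at most one coda consonant is licensed; onsets are limited to one consonant).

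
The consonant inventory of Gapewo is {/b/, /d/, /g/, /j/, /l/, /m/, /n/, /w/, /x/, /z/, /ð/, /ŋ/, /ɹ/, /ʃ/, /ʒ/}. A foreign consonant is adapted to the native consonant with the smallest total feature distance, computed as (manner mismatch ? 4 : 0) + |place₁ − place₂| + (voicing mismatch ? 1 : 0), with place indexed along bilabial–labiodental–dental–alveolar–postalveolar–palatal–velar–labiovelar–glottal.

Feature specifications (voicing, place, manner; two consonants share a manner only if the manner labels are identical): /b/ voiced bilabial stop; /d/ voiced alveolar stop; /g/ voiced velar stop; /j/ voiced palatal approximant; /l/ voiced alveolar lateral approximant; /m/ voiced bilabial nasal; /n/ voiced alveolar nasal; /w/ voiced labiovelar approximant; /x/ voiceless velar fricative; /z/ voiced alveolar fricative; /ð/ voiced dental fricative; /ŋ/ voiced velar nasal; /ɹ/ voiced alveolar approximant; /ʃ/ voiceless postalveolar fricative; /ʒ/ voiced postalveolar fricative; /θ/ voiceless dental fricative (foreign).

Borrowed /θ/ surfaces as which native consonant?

ð

/ð/ is closest: same manner (fricative), place distance 0 (dental→dental), voicing differs (+1); total 1. Next closest is /z/ at distance 2.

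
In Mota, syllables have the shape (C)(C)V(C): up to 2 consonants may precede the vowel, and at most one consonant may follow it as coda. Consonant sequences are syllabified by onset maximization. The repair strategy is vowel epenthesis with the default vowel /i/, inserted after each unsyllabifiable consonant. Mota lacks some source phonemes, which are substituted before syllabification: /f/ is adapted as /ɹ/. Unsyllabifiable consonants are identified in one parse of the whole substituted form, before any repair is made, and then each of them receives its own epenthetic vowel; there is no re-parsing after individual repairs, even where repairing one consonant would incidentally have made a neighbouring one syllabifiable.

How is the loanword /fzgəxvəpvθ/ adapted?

Substitution: /f/ → /ɹ/, giving /ɹzgəxvəpvθ/.
Under (C)(C)V(C), the unsyllabifiable consonants are /ɹ/, /v/, /θ/ (at most one coda consonant is licensed; onsets may contain at most 2 consonants).
Each unlicensed consonant becomes the onset of a new syllable: /ɹ/ → /ɹi/, /v/ → /vi/, /θ/ → /θi/.

ɹizgəxvəpviθi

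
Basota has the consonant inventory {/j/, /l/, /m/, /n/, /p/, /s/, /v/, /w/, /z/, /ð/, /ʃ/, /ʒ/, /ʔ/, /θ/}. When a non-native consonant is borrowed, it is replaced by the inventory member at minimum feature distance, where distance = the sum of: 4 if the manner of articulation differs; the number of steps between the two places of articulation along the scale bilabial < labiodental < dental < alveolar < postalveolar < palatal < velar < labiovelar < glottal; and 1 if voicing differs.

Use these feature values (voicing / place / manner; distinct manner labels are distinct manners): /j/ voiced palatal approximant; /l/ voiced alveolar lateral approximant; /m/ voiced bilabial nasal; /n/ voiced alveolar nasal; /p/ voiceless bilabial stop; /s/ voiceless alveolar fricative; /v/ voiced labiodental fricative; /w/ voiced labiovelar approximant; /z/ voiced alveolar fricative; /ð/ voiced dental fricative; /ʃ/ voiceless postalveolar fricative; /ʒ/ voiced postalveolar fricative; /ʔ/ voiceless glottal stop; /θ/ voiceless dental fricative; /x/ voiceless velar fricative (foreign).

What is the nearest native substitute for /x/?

ʃ

/ʃ/ is closest: same manner (fricative), place distance 2 (velar→postalveolar), same voicing; total 2. Next closest is /s/ at distance 3.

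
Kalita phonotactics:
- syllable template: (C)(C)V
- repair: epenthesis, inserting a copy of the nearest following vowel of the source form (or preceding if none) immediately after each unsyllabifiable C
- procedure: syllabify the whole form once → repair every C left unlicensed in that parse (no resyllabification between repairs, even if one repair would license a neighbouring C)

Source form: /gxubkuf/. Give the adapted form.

gxubkufu

Under (C)(C)V, the unsyllabifiable consonants are /f/ (no codas are permitted; onsets may contain at most 2 consonants).
Inserting the epenthetic vowel yields /f/ → /fu/.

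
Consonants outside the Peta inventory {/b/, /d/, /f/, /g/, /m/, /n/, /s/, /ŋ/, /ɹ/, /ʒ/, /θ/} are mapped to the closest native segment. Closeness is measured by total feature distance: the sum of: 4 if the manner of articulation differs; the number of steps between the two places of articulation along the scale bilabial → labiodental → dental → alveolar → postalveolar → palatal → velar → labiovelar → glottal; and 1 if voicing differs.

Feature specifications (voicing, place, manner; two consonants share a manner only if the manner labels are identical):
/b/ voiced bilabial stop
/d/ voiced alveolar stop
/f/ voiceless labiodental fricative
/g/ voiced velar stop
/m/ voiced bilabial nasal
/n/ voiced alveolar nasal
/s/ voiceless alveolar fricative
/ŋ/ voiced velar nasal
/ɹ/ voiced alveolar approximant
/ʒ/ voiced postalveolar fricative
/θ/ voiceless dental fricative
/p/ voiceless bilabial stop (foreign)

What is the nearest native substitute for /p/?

/b/ is closest: same manner (stop), place distance 0 (bilabial→bilabial), voicing differs (+1); total 1. Next closest is /d/ at distance 4.

b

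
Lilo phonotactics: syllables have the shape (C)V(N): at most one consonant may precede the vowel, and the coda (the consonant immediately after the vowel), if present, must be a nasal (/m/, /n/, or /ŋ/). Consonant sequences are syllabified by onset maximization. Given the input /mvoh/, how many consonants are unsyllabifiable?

2

The consonants /m/, /h/ cannot be parsed into a legal (C)V(N) syllable (only a nasal (/m/, /n/, or /ŋ/) is licensed in coda position; onsets are limited to one consonant).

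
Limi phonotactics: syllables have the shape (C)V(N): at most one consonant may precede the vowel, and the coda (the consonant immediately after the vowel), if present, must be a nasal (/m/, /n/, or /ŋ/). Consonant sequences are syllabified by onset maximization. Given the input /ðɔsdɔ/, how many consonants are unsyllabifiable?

1

The consonants /s/ cannot be parsed into a legal (C)V(N) syllable (only a nasal (/m/, /n/, or /ŋ/) is licensed in coda position; onsets are limited to one consonant).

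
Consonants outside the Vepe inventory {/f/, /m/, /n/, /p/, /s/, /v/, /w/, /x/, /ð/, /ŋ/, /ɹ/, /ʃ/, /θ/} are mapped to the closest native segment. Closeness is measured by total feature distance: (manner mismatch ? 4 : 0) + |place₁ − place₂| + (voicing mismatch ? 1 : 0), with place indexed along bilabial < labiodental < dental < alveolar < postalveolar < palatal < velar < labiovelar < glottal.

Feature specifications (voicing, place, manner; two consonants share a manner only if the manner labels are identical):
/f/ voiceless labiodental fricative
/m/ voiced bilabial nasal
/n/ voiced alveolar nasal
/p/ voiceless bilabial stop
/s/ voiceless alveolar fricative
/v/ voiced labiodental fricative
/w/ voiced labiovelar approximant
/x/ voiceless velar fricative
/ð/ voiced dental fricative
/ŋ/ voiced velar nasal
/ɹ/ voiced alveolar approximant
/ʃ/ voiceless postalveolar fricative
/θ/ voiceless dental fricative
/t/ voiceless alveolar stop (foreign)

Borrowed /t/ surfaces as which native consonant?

/p/ is closest: same manner (stop), place distance 3 (alveolar→bilabial), same voicing; total 3. Next closest is /s/ at distance 4.

p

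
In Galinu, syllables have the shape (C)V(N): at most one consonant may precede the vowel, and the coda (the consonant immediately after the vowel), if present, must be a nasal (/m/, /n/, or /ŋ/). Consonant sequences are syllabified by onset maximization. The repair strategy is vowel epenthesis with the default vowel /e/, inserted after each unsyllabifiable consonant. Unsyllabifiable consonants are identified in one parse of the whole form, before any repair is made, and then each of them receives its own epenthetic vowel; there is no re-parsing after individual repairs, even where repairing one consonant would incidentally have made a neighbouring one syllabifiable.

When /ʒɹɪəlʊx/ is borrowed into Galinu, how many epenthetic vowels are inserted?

2

The unsyllabifiable consonants are /ʒ/, /x/; each receives one epenthetic vowel.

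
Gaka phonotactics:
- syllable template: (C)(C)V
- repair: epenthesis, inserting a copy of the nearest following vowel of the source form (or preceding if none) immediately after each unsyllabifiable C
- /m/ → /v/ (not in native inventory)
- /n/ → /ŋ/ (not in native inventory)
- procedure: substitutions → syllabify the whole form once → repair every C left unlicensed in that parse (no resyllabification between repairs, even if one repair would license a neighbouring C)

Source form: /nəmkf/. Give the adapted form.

Substitution: /n/ → /ŋ/, /m/ → /v/, giving /ŋəvkf/.
Syllabifying with onset maximization leaves /v/, /k/, /f/ stranded (no codas are permitted; onsets may contain at most 2 consonants).
Each unlicensed consonant becomes the onset of a new syllable: /v/ → /və/, /k/ → /kə/, /f/ → /fə/.

ŋəvəkəfə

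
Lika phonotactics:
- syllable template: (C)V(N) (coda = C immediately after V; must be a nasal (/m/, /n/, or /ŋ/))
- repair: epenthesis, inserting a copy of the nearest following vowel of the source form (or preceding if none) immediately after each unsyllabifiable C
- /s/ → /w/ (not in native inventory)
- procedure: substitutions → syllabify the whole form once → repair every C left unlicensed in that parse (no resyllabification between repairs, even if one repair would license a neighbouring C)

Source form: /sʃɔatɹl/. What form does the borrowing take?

wɔʃɔataɹala

Substitution: /s/ → /w/, giving /wʃɔatɹl/.
The consonants /w/, /t/, /ɹ/, /l/ cannot be parsed into a legal (C)V(N) syllable (only a nasal (/m/, /n/, or /ŋ/) is licensed in coda position; onsets are limited to one consonant).
Inserting the epenthetic vowel yields /w/ → /wɔ/, /t/ → /ta/, /ɹ/ → /ɹa/, /l/ → /la/.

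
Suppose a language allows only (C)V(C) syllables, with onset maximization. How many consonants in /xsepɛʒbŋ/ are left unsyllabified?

The consonants /x/, /b/, /ŋ/ cannot be parsed into a legal (C)V(C) syllable (at most one coda consonant is licensed; onsets are limited to one consonant).

3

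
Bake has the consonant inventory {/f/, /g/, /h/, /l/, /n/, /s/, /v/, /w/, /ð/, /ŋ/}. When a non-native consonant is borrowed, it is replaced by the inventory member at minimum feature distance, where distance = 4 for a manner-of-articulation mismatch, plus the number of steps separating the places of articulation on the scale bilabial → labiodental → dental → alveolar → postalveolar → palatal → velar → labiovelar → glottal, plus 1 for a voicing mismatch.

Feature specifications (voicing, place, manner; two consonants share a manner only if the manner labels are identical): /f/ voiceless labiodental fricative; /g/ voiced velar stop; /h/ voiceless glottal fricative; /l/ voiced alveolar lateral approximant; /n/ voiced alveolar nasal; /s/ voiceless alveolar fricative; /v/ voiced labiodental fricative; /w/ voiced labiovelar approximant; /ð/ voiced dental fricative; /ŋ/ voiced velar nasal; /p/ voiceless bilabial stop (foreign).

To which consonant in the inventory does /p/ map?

/f/ is closest: manner differs (stop→fricative, +4), place distance 1 (bilabial→labiodental), same voicing; total 5. Next closest is /v/ at distance 6.

f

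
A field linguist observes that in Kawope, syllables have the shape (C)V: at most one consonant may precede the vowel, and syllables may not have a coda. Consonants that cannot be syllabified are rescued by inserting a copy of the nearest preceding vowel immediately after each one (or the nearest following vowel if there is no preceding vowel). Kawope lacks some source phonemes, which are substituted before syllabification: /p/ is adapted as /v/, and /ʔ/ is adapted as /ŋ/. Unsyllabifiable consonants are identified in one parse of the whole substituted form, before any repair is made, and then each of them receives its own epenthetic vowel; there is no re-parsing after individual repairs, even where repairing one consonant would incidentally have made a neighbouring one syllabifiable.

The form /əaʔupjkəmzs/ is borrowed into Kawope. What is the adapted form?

Substitution: /ʔ/ → /ŋ/, /p/ → /v/, giving /əaŋuvjkəmzs/.
The consonants /v/, /j/, /m/, /z/, /s/ cannot be parsed into a legal (C)V syllable (no codas are permitted; onsets are limited to one consonant).
Inserting the epenthetic vowel yields /v/ → /vu/, /j/ → /ju/, /m/ → /mə/, /z/ → /zə/, /s/ → /sə/.

əaŋuvujukəməzəsə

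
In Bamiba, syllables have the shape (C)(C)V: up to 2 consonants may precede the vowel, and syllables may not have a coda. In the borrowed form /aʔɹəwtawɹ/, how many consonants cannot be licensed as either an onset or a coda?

2

Syllabifying with onset maximization leaves /w/, /ɹ/ stranded (no codas are permitted; onsets may contain at most 2 consonants).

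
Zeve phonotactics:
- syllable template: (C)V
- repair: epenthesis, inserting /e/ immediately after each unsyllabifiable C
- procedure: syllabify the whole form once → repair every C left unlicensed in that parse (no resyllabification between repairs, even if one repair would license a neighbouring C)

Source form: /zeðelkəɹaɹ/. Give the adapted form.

Syllabifying with onset maximization leaves /l/, /ɹ/ stranded (no codas are permitted; onsets are limited to one consonant).
Epenthesis after each stranded consonant: /l/ → /le/, /ɹ/ → /ɹe/.

zeðelekəɹaɹe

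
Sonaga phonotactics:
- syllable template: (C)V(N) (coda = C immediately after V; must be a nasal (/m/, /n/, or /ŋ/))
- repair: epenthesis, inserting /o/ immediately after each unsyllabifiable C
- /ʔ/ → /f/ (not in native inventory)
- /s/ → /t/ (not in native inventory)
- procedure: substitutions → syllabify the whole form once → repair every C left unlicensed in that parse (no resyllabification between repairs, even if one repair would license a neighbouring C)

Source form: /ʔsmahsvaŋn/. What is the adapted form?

Substitution: /ʔ/ → /f/, /s/ → /t/, giving /ftmahtvaŋn/.
Under (C)V(N), the unsyllabifiable consonants are /f/, /t/, /h/, /t/, /n/ (only a nasal (/m/, /n/, or /ŋ/) is licensed in coda position; onsets are limited to one consonant).
Inserting the epenthetic vowel yields /f/ → /fo/, /t/ → /to/, /h/ → /ho/, /t/ → /to/, /n/ → /no/.

fotomahotovaŋno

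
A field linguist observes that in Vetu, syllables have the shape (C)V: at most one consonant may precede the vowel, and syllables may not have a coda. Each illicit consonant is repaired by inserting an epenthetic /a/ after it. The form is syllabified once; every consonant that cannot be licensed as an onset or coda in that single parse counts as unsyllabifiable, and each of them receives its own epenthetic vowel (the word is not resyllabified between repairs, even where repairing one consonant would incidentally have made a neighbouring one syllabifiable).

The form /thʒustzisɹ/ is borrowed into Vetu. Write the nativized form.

Under (C)V, the unsyllabifiable consonants are /t/, /h/, /s/, /t/, /s/, /ɹ/ (no codas are permitted; onsets are limited to one consonant).
Inserting the epenthetic vowel yields /t/ → /ta/, /h/ → /ha/, /s/ → /sa/, /t/ → /ta/, /s/ → /sa/, /ɹ/ → /ɹa/.

tahaʒusatazisaɹa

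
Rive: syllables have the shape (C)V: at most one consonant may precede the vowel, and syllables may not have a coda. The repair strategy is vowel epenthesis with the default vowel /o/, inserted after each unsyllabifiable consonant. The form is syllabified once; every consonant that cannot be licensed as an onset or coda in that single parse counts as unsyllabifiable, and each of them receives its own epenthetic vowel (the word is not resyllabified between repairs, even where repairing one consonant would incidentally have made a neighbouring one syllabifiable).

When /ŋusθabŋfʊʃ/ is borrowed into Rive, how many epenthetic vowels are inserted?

The unsyllabifiable consonants are /s/, /b/, /ŋ/, /ʃ/; each receives one epenthetic vowel.

4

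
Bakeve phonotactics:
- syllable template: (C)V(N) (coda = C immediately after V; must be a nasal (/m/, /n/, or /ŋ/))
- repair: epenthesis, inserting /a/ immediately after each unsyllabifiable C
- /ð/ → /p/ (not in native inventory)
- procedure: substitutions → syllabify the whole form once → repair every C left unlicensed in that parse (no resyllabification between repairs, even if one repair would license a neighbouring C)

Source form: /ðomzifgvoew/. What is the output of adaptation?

pomzifagavoewa

Substitution: /ð/ → /p/, giving /pomzifgvoew/.
Under (C)V(N), the unsyllabifiable consonants are /f/, /g/, /w/ (only a nasal (/m/, /n/, or /ŋ/) is licensed in coda position; onsets are limited to one consonant).
Each unlicensed consonant becomes the onset of a new syllable: /f/ → /fa/, /g/ → /ga/, /w/ → /wa/.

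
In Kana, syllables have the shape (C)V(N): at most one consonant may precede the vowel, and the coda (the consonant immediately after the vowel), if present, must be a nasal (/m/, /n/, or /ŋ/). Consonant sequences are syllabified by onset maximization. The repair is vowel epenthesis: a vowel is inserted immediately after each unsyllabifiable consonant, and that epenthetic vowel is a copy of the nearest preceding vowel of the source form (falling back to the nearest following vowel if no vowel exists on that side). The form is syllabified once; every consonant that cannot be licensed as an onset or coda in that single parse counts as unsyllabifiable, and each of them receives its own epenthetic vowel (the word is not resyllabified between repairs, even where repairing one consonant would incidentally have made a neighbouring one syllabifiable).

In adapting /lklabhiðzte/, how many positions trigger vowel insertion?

The unsyllabifiable consonants are /l/, /k/, /b/, /ð/, /z/; each receives one epenthetic vowel.

5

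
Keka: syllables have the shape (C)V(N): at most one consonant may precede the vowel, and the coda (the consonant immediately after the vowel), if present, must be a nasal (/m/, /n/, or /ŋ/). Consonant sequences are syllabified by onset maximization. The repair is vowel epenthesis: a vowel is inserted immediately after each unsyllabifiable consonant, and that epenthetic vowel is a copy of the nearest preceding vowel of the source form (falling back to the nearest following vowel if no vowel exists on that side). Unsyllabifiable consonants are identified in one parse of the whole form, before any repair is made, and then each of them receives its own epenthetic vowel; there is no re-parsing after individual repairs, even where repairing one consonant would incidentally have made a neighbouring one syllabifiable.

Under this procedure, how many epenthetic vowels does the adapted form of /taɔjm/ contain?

The unsyllabifiable consonants are /j/, /m/; each receives one epenthetic vowel.

2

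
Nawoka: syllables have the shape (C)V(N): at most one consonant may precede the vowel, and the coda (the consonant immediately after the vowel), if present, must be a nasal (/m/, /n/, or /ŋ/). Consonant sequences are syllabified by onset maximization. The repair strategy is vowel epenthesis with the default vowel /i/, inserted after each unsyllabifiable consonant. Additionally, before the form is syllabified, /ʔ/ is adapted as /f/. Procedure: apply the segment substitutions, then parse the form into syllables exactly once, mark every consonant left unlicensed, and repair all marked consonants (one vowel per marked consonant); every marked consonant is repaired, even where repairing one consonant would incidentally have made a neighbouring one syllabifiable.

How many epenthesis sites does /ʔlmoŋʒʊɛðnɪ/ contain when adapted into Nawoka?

After substitution the input is /flmoŋʒʊɛðnɪ/.
The unsyllabifiable consonants are /f/, /l/, /ð/; each receives one epenthetic vowel.

3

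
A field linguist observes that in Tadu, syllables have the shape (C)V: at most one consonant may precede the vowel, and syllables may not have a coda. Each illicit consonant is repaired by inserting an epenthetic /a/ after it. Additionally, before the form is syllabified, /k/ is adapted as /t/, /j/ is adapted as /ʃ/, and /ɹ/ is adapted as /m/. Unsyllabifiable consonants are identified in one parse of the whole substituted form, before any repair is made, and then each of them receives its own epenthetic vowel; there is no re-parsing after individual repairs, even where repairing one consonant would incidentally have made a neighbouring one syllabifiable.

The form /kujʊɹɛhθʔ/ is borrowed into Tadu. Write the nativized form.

Substitution: /k/ → /t/, /j/ → /ʃ/, /ɹ/ → /m/, giving /tuʃʊmɛhθʔ/.
Syllabifying with onset maximization leaves /h/, /θ/, /ʔ/ stranded (no codas are permitted; onsets are limited to one consonant).
Epenthesis after each stranded consonant: /h/ → /ha/, /θ/ → /θa/, /ʔ/ → /ʔa/.

tuʃʊmɛhaθaʔa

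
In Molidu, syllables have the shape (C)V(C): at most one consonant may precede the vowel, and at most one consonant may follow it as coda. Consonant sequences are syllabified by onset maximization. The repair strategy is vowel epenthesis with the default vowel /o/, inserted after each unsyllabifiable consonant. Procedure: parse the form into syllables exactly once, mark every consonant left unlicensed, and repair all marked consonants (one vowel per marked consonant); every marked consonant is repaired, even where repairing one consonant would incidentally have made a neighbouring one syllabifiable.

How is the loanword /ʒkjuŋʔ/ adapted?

The consonants /ʒ/, /k/, /ʔ/ cannot be parsed into a legal (C)V(C) syllable (at most one coda consonant is licensed; onsets are limited to one consonant).
Epenthesis after each stranded consonant: /ʒ/ → /ʒo/, /k/ → /ko/, /ʔ/ → /ʔo/.

ʒokojuŋʔo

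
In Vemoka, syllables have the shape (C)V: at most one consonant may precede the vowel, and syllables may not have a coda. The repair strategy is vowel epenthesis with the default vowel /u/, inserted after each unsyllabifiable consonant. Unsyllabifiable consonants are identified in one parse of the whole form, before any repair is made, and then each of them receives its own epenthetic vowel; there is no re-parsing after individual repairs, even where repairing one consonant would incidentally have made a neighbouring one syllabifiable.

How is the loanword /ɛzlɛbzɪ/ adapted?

ɛzulɛbuzɪ

Under (C)V, the unsyllabifiable consonants are /z/, /b/ (no codas are permitted; onsets are limited to one consonant).
Epenthesis after each stranded consonant: /z/ → /zu/, /b/ → /bu/.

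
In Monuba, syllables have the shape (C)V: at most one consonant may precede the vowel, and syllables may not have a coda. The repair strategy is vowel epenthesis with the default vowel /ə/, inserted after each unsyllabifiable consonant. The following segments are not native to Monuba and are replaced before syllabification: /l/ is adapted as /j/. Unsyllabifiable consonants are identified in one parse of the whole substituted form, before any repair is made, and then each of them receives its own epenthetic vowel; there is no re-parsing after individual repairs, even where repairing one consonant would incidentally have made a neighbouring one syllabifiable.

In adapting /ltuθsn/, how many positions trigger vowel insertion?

After substitution the input is /jtuθsn/.
The unsyllabifiable consonants are /j/, /θ/, /s/, /n/; each receives one epenthetic vowel.

4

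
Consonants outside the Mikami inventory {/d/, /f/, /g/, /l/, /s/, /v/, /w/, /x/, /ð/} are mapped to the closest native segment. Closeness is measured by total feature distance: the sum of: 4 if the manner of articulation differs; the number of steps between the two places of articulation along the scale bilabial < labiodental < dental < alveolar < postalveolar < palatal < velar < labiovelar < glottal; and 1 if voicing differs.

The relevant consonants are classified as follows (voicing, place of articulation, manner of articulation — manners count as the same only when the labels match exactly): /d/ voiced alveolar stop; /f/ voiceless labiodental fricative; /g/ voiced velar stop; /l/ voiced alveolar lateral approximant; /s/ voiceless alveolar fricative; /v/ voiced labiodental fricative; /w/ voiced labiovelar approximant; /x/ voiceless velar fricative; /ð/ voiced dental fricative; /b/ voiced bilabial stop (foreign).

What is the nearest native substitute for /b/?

/d/ is closest: same manner (stop), place distance 3 (bilabial→alveolar), same voicing; total 3. Next closest is /v/ at distance 5.

d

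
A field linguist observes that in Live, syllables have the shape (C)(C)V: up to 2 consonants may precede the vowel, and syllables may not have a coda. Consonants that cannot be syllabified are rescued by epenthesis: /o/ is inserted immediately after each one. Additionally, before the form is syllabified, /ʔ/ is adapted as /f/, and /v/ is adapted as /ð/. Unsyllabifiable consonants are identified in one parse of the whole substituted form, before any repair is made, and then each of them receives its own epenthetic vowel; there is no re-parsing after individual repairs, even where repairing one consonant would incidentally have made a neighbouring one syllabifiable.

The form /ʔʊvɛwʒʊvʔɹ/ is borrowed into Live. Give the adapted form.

fʊðɛwʒʊðofoɹo

Substitution: /ʔ/ → /f/, /v/ → /ð/, giving /fʊðɛwʒʊðfɹ/.
Under (C)(C)V, the unsyllabifiable consonants are /ð/, /f/, /ɹ/ (no codas are permitted; onsets may contain at most 2 consonants).
Inserting the epenthetic vowel yields /ð/ → /ðo/, /f/ → /fo/, /ɹ/ → /ɹo/.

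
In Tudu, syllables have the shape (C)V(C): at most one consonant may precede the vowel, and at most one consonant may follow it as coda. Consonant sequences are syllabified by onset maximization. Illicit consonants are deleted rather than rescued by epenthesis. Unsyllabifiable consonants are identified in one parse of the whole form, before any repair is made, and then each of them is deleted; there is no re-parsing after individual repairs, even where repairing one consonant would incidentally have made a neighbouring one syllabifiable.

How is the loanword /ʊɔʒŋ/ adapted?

ʊɔʒ

Under (C)V(C), the unsyllabifiable consonants are /ŋ/ (at most one coda consonant is licensed; onsets are limited to one consonant).
Deleting the stranded consonants removes /ŋ/.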